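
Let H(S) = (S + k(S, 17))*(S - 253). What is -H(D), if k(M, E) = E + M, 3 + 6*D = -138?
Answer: -8295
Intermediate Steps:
D = -47/2 (D = -1/2 + (1/6)*(-138) = -1/2 - 23 = -47/2 ≈ -23.500)
H(S) = (-253 + S)*(17 + 2*S) (H(S) = (S + (17 + S))*(S - 253) = (17 + 2*S)*(-253 + S) = (-253 + S)*(17 + 2*S))
-H(D) = -(-4301 - 489*(-47/2) + 2*(-47/2)**2) = -(-4301 + 22983/2 + 2*(2209/4)) = -(-4301 + 22983/2 + 2209/2) = -1*8295 = -8295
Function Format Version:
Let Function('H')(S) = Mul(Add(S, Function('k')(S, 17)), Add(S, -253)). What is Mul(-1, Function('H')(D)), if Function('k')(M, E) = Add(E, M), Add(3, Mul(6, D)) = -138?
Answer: -8295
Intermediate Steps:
D = Rational(-47, 2) (D = Add(Rational(-1, 2), Mul(Rational(1, 6), -138)) = Add(Rational(-1, 2), -23) = Rational(-47, 2) ≈ -23.500)
Function('H')(S) = Mul(Add(-253, S), Add(17, Mul(2, S))) (Function('H')(S) = Mul(Add(S, Add(17, S)), Add(S, -253)) = Mul(Add(17, Mul(2, S)), Add(-253, S)) = Mul(Add(-253, S), Add(17, Mul(2, S))))
Mul(-1, Function('H')(D)) = Mul(-1, Add(-4301, Mul(-489, Rational(-47, 2)), Mul(2, Pow(Rational(-47, 2), 2)))) = Mul(-1, Add(-4301, Rational(22983, 2), Mul(2, Rational(2209, 4)))) = Mul(-1, Add(-4301, Rational(22983, 2), Rational(2209, 2))) = Mul(-1, 8295) = -8295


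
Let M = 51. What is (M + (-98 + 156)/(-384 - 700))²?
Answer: 762477769/293764 ≈ 2595.5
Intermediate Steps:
(M + (-98 + 156)/(-384 - 700))² = (51 + (-98 + 156)/(-384 - 700))² = (51 + 58/(-1084))² = (51 + 58*(-1/1084))² = (51 - 29/542)² = (27613/542)² = 762477769/293764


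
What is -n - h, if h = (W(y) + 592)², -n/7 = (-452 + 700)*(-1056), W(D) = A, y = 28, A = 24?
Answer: -2212672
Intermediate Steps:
W(D) = 24
n = 1833216 (n = -7*(-452 + 700)*(-1056) = -1736*(-1056) = -7*(-261888) = 1833216)
h = 379456 (h = (24 + 592)² = 616² = 379456)
-n - h = -1*1833216 - 1*379456 = -1833216 - 379456 = -2212672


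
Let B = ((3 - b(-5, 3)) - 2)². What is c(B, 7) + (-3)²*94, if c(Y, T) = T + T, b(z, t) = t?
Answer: 860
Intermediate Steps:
B = 4 (B = ((3 - 1*3) - 2)² = ((3 - 3) - 2)² = (0 - 2)² = (-2)² = 4)
c(Y, T) = 2*T
c(B, 7) + (-3)²*94 = 2*7 + (-3)²*94 = 14 + 9*94 = 14 + 846 = 860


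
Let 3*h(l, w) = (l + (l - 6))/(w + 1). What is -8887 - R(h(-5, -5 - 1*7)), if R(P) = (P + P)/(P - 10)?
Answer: -1395243/157 ≈ -8886.9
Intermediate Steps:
h(l, w) = (-6 + 2*l)/(3*(1 + w)) (h(l, w) = ((l + (l - 6))/(w + 1))/3 = ((l + (-6 + l))/(1 + w))/3 = ((-6 + 2*l)/(1 + w))/3 = (-6 + 2*l)/(3*(1 + w)))
R(P) = 2*P/(-10 + P) (R(P) = (2*P)/(-10 + P) = 2*P/(-10 + P))
-8887 - R(h(-5, -5 - 1*7)) = -8887 - 2*2*(-3 - 5)/(3*(1 + (-5 - 1*7)))/(-10 + 2*(-3 - 5)/(3*(1 + (-5 - 1*7)))) = -8887 - 2*(⅔)*(-8)/(1 + (-5 - 7))/(-10 + (⅔)*(-8)/(1 + (-5 - 7))) = -8887 - 2*(⅔)*(-8)/(1 - 12)/(-10 + (⅔)*(-8)/(1 - 12)) = -8887 - 2*(⅔)*(-8)/(-11)/(-10 + (⅔)*(-8)/(-11)) = -8887 - 2*(⅔)*(-1/11)*(-8)/(-10 + (⅔)*(-1/11)*(-8)) = -8887 - 2*16/(33*(-10 + 16/33)) = -8887 - 2*16/(33*(-314/33)) = -8887 - 2*16*(-33)/(33*314) = -8887 - 1*(-16/157) = -8887 + 16/157 = -1395243/157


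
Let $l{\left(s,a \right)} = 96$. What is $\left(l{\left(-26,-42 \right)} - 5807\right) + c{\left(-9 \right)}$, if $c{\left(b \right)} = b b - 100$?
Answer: $-5730$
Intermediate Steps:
$c{\left(b \right)} = -100 + b^{2}$ ($c{\left(b \right)} = b^{2} - 100 = -100 + b^{2}$)
$\left(l{\left(-26,-42 \right)} - 5807\right) + c{\left(-9 \right)} = \left(96 - 5807\right) - \left(100 - \left(-9\right)^{2}\right) = -5711 + \left(-100 + 81\right) = -5711 - 19 = -5730$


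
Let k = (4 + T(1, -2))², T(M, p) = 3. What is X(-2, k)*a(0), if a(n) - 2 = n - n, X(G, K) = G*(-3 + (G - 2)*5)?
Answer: 92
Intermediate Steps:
k = 49 (k = (4 + 3)² = 7² = 49)
X(G, K) = G*(-13 + 5*G) (X(G, K) = G*(-3 + (-2 + G)*5) = G*(-3 + (-10 + 5*G)) = G*(-13 + 5*G))
a(n) = 2 (a(n) = 2 + (n - n) = 2 + 0 = 2)
X(-2, k)*a(0) = -2*(-13 + 5*(-2))*2 = -2*(-13 - 10)*2 = -2*(-23)*2 = 46*2 = 92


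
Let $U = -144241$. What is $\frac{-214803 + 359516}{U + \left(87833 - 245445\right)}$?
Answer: $- \frac{144713}{301853} \approx -0.47942$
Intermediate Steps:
$\frac{-214803 + 359516}{U + \left(87833 - 245445\right)} = \frac{-214803 + 359516}{-144241 + \left(87833 - 245445\right)} = \frac{144713}{-144241 + \left(87833 - 245445\right)} = \frac{144713}{-144241 - 157612} = \frac{144713}{-301853} = 144713 \left(- \frac{1}{301853}\right) = - \frac{144713}{301853}$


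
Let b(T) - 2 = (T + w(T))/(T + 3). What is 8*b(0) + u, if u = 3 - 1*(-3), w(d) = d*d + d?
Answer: 22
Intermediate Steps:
w(d) = d + d**2 (w(d) = d**2 + d = d + d**2)
u = 6 (u = 3 + 3 = 6)
b(T) = 2 + (T + T*(1 + T))/(3 + T) (b(T) = 2 + (T + T*(1 + T))/(T + 3) = 2 + (T + T*(1 + T))/(3 + T))
8*b(0) + u = 8*((6 + 0**2 + 4*0)/(3 + 0)) + 6 = 8*((6 + 0 + 0)/3) + 6 = 8*((1/3)*6) + 6 = 8*2 + 6 = 16 + 6 = 22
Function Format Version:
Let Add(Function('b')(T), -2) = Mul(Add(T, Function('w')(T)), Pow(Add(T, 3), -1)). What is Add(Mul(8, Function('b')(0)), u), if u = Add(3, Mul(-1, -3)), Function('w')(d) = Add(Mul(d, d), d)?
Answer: 22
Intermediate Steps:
Function('w')(d) = Add(d, Pow(d, 2)) (Function('w')(d) = Add(Pow(d, 2), d) = Add(d, Pow(d, 2)))
u = 6 (u = Add(3, 3) = 6)
Function('b')(T) = Add(2, Mul(Pow(Add(3, T), -1), Add(T, Mul(T, Add(1, T))))) (Function('b')(T) = Add(2, Mul(Add(T, Mul(T, Add(1, T))), Pow(Add(T, 3), -1))) = Add(2, Mul(Add(T, Mul(T, Add(1, T))), Pow(Add(3, T), -1))) = Add(2, Mul(Pow(Add(3, T), -1), Add(T, Mul(T, Add(1, T))))))
Add(Mul(8, Function('b')(0)), u) = Add(Mul(8, Mul(Pow(Add(3, 0), -1), Add(6, Pow(0, 2), Mul(4, 0)))), 6) = Add(Mul(8, Mul(Pow(3, -1), Add(6, 0, 0))), 6) = Add(Mul(8, Mul(Rational(1, 3), 6)), 6) = Add(Mul(8, 2), 6) = Add(16, 6) = 22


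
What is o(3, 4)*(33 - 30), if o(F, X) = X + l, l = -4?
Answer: 0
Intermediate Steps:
o(F, X) = -4 + X (o(F, X) = X - 4 = -4 + X)
o(3, 4)*(33 - 30) = (-4 + 4)*(33 - 30) = 0*3 = 0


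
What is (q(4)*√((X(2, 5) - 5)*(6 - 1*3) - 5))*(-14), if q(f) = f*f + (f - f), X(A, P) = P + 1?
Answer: -224*I*√2 ≈ -316.78*I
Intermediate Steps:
X(A, P) = 1 + P
q(f) = f² (q(f) = f² + 0 = f²)
(q(4)*√((X(2, 5) - 5)*(6 - 1*3) - 5))*(-14) = (4²*√(((1 + 5) - 5)*(6 - 1*3) - 5))*(-14) = (16*√((6 - 5)*(6 - 3) - 5))*(-14) = (16*√(1*3 - 5))*(-14) = (16*√(3 - 5))*(-14) = (16*√(-2))*(-14) = (16*(I*√2))*(-14) = (16*I*√2)*(-14) = -224*I*√2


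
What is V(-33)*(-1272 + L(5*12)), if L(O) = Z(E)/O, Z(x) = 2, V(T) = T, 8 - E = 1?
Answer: 419749/10 ≈ 41975.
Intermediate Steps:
E = 7 (E = 8 - 1*1 = 8 - 1 = 7)
L(O) = 2/O
V(-33)*(-1272 + L(5*12)) = -33*(-1272 + 2/((5*12))) = -33*(-1272 + 2/60) = -33*(-1272 + 2*(1/60)) = -33*(-1272 + 1/30) = -33*(-38159/30) = 419749/10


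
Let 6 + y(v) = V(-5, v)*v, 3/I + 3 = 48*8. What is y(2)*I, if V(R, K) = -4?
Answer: -14/127 ≈ -0.11024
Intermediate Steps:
I = 1/127 (I = 3/(-3 + 48*8) = 3/(-3 + 384) = 3/381 = 3*(1/381) = 1/127 ≈ 0.0078740)
y(v) = -6 - 4*v
y(2)*I = (-6 - 4*2)*(1/127) = (-6 - 8)*(1/127) = -14*1/127 = -14/127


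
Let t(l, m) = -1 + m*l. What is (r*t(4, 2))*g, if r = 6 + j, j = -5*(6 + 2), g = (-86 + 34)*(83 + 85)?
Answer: 2079168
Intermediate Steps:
t(l, m) = -1 + l*m
g = -8736 (g = -52*168 = -8736)
j = -40 (j = -5*8 = -40)
r = -34 (r = 6 - 40 = -34)
(r*t(4, 2))*g = -34*(-1 + 4*2)*(-8736) = -34*(-1 + 8)*(-8736) = -34*7*(-8736) = -238*(-8736) = 2079168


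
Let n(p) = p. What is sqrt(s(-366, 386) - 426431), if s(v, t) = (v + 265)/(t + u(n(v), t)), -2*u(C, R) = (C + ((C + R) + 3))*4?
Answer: I*sqrt(30627986911)/268 ≈ 653.02*I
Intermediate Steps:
u(C, R) = -6 - 4*C - 2*R (u(C, R) = -(C + ((C + R) + 3))*4/2 = -(C + (3 + C + R))*4/2 = -(3 + R + 2*C)*4/2 = -(12 + 4*R + 8*C)/2 = -6 - 4*C - 2*R)
s(v, t) = (265 + v)/(-6 - t - 4*v) (s(v, t) = (v + 265)/(t + (-6 - 4*v - 2*t)) = (265 + v)/(-6 - t - 4*v))
sqrt(s(-366, 386) - 426431) = sqrt((-265 - 1*(-366))/(6 + 386 + 4*(-366)) - 426431) = sqrt((-265 + 366)/(6 + 386 - 1464) - 426431) = sqrt(101/(-1072) - 426431) = sqrt(-1/1072*101 - 426431) = sqrt(-101/1072 - 426431) = sqrt(-457134133/1072) = I*sqrt(30627986911)/268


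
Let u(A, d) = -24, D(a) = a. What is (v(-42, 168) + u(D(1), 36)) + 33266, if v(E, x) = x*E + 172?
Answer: 26358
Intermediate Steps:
v(E, x) = 172 + E*x (v(E, x) = E*x + 172 = 172 + E*x)
(v(-42, 168) + u(D(1), 36)) + 33266 = ((172 - 42*168) - 24) + 33266 = ((172 - 7056) - 24) + 33266 = (-6884 - 24) + 33266 = -6908 + 33266 = 26358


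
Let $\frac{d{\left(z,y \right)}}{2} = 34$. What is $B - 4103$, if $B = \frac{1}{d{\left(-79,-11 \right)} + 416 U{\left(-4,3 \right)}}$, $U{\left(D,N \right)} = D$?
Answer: $- \frac{6548389}{1596} \approx -4103.0$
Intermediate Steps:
$d{\left(z,y \right)} = 68$ ($d{\left(z,y \right)} = 2 \cdot 34 = 68$)
$B = - \frac{1}{1596}$ ($B = \frac{1}{68 + 416 \left(-4\right)} = \frac{1}{68 - 1664} = \frac{1}{-1596} = - \frac{1}{1596} \approx -0.00062657$)
$B - 4103 = - \frac{1}{1596} - 4103 = - \frac{6548389}{1596}$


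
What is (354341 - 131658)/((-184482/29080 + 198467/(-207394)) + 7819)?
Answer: 335751268601540/11778123527153 ≈ 28.506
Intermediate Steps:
(354341 - 131658)/((-184482/29080 + 198467/(-207394)) + 7819) = 222683/((-184482*1/29080 + 198467*(-1/207394)) + 7819) = 222683/((-92241/14540 - 198467/207394) + 7819) = 222683/(-11007970067/1507754380 + 7819) = 222683/(11778123527153/1507754380) = 222683*(1507754380/11778123527153) = 335751268601540/11778123527153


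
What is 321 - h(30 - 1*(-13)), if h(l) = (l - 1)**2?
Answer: -1443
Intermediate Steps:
h(l) = (-1 + l)**2
321 - h(30 - 1*(-13)) = 321 - (-1 + (30 - 1*(-13)))**2 = 321 - (-1 + (30 + 13))**2 = 321 - (-1 + 43)**2 = 321 - 1*42**2 = 321 - 1*1764 = 321 - 1764 = -1443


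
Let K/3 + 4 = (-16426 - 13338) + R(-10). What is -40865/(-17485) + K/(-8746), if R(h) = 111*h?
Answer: 197711078/15292381 ≈ 12.929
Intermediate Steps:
K = -92634 (K = -12 + 3*((-16426 - 13338) + 111*(-10)) = -12 + 3*(-29764 - 1110) = -12 + 3*(-30874) = -12 - 92622 = -92634)
-40865/(-17485) + K/(-8746) = -40865/(-17485) - 92634/(-8746) = -40865*(-1/17485) - 92634*(-1/8746) = 8173/3497 + 46317/4373 = 197711078/15292381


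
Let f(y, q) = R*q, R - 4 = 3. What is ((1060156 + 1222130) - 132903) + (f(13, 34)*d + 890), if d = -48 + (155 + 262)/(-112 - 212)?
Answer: 115481305/54 ≈ 2.1385e+6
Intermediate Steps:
R = 7 (R = 4 + 3 = 7)
f(y, q) = 7*q
d = -5323/108 (d = -48 + 417/(-324) = -48 + 417*(-1/324) = -48 - 139/108 = -5323/108 ≈ -49.287)
((1060156 + 1222130) - 132903) + (f(13, 34)*d + 890) = ((1060156 + 1222130) - 132903) + ((7*34)*(-5323/108) + 890) = (2282286 - 132903) + (238*(-5323/108) + 890) = 2149383 + (-633437/54 + 890) = 2149383 - 585377/54 = 115481305/54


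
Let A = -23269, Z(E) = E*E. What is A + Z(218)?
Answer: 24255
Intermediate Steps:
Z(E) = E**2
A + Z(218) = -23269 + 218**2 = -23269 + 47524 = 24255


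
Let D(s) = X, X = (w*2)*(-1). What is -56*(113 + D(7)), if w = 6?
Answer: -5656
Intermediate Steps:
X = -12 (X = (6*2)*(-1) = 12*(-1) = -12)
D(s) = -12
-56*(113 + D(7)) = -56*(113 - 12) = -56*101 = -5656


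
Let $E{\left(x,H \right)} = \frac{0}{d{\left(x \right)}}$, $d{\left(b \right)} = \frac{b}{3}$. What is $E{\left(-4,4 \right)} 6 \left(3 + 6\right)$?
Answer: $0$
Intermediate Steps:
$d{\left(b \right)} = \frac{b}{3}$ ($d{\left(b \right)} = b \frac{1}{3} = \frac{b}{3}$)
$E{\left(x,H \right)} = 0$ ($E{\left(x,H \right)} = \frac{0}{\frac{1}{3} x} = 0 \frac{3}{x} = 0$)
$E{\left(-4,4 \right)} 6 \left(3 + 6\right) = 0 \cdot 6 \left(3 + 6\right) = 0 \cdot 9 = 0$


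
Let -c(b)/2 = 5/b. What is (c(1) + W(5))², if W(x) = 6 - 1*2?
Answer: 36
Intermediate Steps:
W(x) = 4 (W(x) = 6 - 2 = 4)
c(b) = -10/b
(c(1) + W(5))² = (-10/1 + 4)² = (-10*1 + 4)² = (-10 + 4)² = (-6)² = 36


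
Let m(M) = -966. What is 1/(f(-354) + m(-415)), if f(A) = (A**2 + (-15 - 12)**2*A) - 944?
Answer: -1/134660 ≈ -7.4261e-6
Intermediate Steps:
f(A) = -944 + A**2 + 729*A (f(A) = (A**2 + (-27)**2*A) - 944 = (A**2 + 729*A) - 944 = -944 + A**2 + 729*A)
1/(f(-354) + m(-415)) = 1/((-944 + (-354)**2 + 729*(-354)) - 966) = 1/((-944 + 125316 - 258066) - 966) = 1/(-133694 - 966) = 1/(-134660) = -1/134660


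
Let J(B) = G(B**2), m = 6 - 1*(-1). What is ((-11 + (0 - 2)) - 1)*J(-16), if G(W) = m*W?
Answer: -25088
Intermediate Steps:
m = 7 (m = 6 + 1 = 7)
G(W) = 7*W
J(B) = 7*B**2
((-11 + (0 - 2)) - 1)*J(-16) = ((-11 + (0 - 2)) - 1)*(7*(-16)**2) = ((-11 - 2) - 1)*(7*256) = (-13 - 1)*1792 = -14*1792 = -25088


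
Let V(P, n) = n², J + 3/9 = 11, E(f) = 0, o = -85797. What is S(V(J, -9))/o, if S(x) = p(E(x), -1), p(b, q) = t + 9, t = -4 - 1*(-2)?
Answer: -7/85797 ≈ -8.1588e-5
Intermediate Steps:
t = -2 (t = -4 + 2 = -2)
J = 32/3 (J = -⅓ + 11 = 32/3 ≈ 10.667)
p(b, q) = 7 (p(b, q) = -2 + 9 = 7)
S(x) = 7
S(V(J, -9))/o = 7/(-85797) = 7*(-1/85797) = -7/85797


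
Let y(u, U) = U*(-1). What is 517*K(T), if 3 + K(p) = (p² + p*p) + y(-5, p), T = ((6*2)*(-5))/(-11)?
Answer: 290319/11 ≈ 26393.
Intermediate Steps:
T = 60/11 (T = (12*(-5))*(-1/11) = -60*(-1/11) = 60/11 ≈ 5.4545)
y(u, U) = -U
K(p) = -3 - p + 2*p² (K(p) = -3 + ((p² + p*p) - p) = -3 + ((p² + p²) - p) = -3 + (2*p² - p) = -3 + (-p + 2*p²) = -3 - p + 2*p²)
517*K(T) = 517*(-3 - 1*60/11 + 2*(60/11)²) = 517*(-3 - 60/11 + 2*(3600/121)) = 517*(-3 - 60/11 + 7200/121) = 517*(6177/121) = 290319/11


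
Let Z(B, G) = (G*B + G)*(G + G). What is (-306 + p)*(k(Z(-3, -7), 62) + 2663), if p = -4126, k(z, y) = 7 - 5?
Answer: -11811280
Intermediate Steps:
Z(B, G) = 2*G*(G + B*G) (Z(B, G) = (B*G + G)*(2*G) = (G + B*G)*(2*G) = 2*G*(G + B*G))
k(z, y) = 2
(-306 + p)*(k(Z(-3, -7), 62) + 2663) = (-306 - 4126)*(2 + 2663) = -4432*2665 = -11811280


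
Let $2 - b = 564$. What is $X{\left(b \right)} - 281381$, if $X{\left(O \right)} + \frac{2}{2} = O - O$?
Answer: $-281382$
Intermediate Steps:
$b = -562$ ($b = 2 - 564 = -562$)
$X{\left(O \right)} = -1$ ($X{\left(O \right)} = -1 + \left(O - O\right) = -1 + 0 = -1$)
$X{\left(b \right)} - 281381 = -1 - 281381 = -281382$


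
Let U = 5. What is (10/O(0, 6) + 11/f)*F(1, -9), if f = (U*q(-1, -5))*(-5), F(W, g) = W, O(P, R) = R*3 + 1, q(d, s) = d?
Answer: 459/475 ≈ 0.96632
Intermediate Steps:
O(P, R) = 1 + 3*R (O(P, R) = 3*R + 1 = 1 + 3*R)
f = 25 (f = (5*(-1))*(-5) = -5*(-5) = 25)
(10/O(0, 6) + 11/f)*F(1, -9) = (10/(1 + 3*6) + 11/25)*1 = (10/(1 + 18) + 11*(1/25))*1 = (10/19 + 11/25)*1 = (459/475)*1 = 459/475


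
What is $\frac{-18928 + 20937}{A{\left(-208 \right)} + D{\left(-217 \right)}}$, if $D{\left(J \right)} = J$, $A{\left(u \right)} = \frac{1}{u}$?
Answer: $- \frac{417872}{45137} \approx -9.2579$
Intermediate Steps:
$\frac{-18928 + 20937}{A{\left(-208 \right)} + D{\left(-217 \right)}} = \frac{-18928 + 20937}{\frac{1}{-208} - 217} = \frac{2009}{- \frac{1}{208} - 217} = \frac{2009}{- \frac{45137}{208}} = 2009 \left(- \frac{208}{45137}\right) = - \frac{417872}{45137}$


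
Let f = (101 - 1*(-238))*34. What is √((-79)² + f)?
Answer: √17767 ≈ 133.29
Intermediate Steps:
f = 11526 (f = (101 + 238)*34 = 339*34 = 11526)
√((-79)² + f) = √((-79)² + 11526) = √(6241 + 11526) = √17767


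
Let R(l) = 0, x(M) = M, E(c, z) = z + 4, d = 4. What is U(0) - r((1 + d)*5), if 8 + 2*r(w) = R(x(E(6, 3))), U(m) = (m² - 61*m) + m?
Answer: 4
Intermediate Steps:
E(c, z) = 4 + z
U(m) = m² - 60*m
r(w) = -4 (r(w) = -4 + (½)*0 = -4 + 0 = -4)
U(0) - r((1 + d)*5) = 0*(-60 + 0) - 1*(-4) = 0*(-60) + 4 = 0 + 4 = 4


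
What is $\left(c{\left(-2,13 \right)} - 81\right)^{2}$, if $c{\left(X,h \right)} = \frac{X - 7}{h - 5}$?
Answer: $\frac{431649}{64} \approx 6744.5$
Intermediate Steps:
$c{\left(X,h \right)} = \frac{-7 + X}{-5 + h}$
$\left(c{\left(-2,13 \right)} - 81\right)^{2} = \left(\frac{-7 - 2}{-5 + 13} - 81\right)^{2} = \left(\frac{1}{8} \left(-9\right) - 81\right)^{2} = \left(- \frac{9}{8} - 81\right)^{2} = \left(- \frac{657}{8}\right)^{2} = \frac{431649}{64}$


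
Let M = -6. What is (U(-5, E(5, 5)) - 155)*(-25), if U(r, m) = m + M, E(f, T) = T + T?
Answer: 3775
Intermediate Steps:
E(f, T) = 2*T
U(r, m) = -6 + m (U(r, m) = m - 6 = -6 + m)
(U(-5, E(5, 5)) - 155)*(-25) = ((-6 + 2*5) - 155)*(-25) = ((-6 + 10) - 155)*(-25) = (4 - 155)*(-25) = -151*(-25) = 3775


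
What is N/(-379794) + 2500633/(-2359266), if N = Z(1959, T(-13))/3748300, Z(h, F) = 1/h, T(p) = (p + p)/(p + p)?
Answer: -1162292903292849553111/1096585596039125719800 ≈ -1.0599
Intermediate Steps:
T(p) = 1 (T(p) = (2*p)/((2*p)) = (2*p)*(1/(2*p)) = 1)
N = 1/7342919700 (N = 1/(1959*3748300) = (1/1959)*(1/3748300) = 1/7342919700 ≈ 1.3619e-10)
N/(-379794) + 2500633/(-2359266) = (1/7342919700)/(-379794) + 2500633/(-2359266) = (1/7342919700)*(-1/379794) + 2500633*(-1/2359266) = -1/2788796844541800 - 2500633/2359266 = -1162292903292849553111/1096585596039125719800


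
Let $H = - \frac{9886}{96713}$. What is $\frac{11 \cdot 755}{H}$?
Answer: $- \frac{803201465}{9886} \approx -81246.0$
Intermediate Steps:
$H = - \frac{9886}{96713}$ ($H = \left(-9886\right) \frac{1}{96713} = - \frac{9886}{96713} \approx -0.10222$)
$\frac{11 \cdot 755}{H} = \frac{11 \cdot 755}{- \frac{9886}{96713}} = 8305 \left(- \frac{96713}{9886}\right) = - \frac{803201465}{9886}$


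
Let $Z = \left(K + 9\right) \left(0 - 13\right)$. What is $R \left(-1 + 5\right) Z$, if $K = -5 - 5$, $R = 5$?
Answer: $260$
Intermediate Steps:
$K = -10$ ($K = -5 - 5 = -10$)
$Z = 13$ ($Z = \left(-10 + 9\right) \left(0 - 13\right) = \left(-1\right) \left(-13\right) = 13$)
$R \left(-1 + 5\right) Z = 5 \left(-1 + 5\right) 13 = 5 \cdot 4 \cdot 13 = 20 \cdot 13 = 260$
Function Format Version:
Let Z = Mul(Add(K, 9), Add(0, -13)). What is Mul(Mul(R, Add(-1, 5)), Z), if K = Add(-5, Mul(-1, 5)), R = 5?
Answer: 260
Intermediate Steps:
K = -10 (K = Add(-5, -5) = -10)
Z = 13 (Z = Mul(Add(-10, 9), Add(0, -13)) = Mul(-1, -13) = 13)
Mul(Mul(R, Add(-1, 5)), Z) = Mul(Mul(5, Add(-1, 5)), 13) = Mul(Mul(5, 4), 13) = Mul(20, 13) = 260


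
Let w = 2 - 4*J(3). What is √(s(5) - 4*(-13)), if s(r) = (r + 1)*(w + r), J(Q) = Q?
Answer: √22 ≈ 4.6904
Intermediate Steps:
w = -10 (w = 2 - 4*3 = 2 - 12 = -10)
s(r) = (1 + r)*(-10 + r) (s(r) = (r + 1)*(-10 + r) = (1 + r)*(-10 + r))
√(s(5) - 4*(-13)) = √((-10 + 5² - 9*5) - 4*(-13)) = √((-10 + 25 - 45) + 52) = √(-30 + 52) = √22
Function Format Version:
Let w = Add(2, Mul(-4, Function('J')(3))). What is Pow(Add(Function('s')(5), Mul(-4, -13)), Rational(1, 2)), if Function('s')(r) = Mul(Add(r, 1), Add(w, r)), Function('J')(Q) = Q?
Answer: Pow(22, Rational(1, 2)) ≈ 4.6904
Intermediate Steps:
w = -10 (w = Add(2, Mul(-4, 3)) = Add(2, -12) = -10)
Function('s')(r) = Mul(Add(1, r), Add(-10, r)) (Function('s')(r) = Mul(Add(r, 1), Add(-10, r)) = Mul(Add(1, r), Add(-10, r)))
Pow(Add(Function('s')(5), Mul(-4, -13)), Rational(1, 2)) = Pow(Add(Add(-10, Pow(5, 2), Mul(-9, 5)), Mul(-4, -13)), Rational(1, 2)) = Pow(Add(Add(-10, 25, -45), 52), Rational(1, 2)) = Pow(Add(-30, 52), Rational(1, 2)) = Pow(22, Rational(1, 2))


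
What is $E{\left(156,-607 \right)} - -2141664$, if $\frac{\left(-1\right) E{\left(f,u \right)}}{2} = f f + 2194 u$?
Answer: $4756508$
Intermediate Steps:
$E{\left(f,u \right)} = - 4388 u - 2 f^{2}$ ($E{\left(f,u \right)} = - 2 \left(f f + 2194 u\right) = - 2 \left(f^{2} + 2194 u\right) = - 4388 u - 2 f^{2}$)
$E{\left(156,-607 \right)} - -2141664 = \left(\left(-4388\right) \left(-607\right) - 2 \cdot 156^{2}\right) - -2141664 = \left(2663516 - 48672\right) + 2141664 = 2614844 + 2141664 = 4756508$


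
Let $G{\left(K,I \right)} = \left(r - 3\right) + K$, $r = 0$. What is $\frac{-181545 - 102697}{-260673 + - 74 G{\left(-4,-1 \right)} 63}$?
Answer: $\frac{40606}{32577} \approx 1.2465$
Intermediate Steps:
$G{\left(K,I \right)} = -3 + K$ ($G{\left(K,I \right)} = \left(0 - 3\right) + K = -3 + K$)
$\frac{-181545 - 102697}{-260673 + - 74 G{\left(-4,-1 \right)} 63} = \frac{-181545 - 102697}{-260673 + - 74 \left(-3 - 4\right) 63} = - \frac{284242}{-260673 + \left(-74\right) \left(-7\right) 63} = - \frac{284242}{-260673 + 518 \cdot 63} = - \frac{284242}{-260673 + 32634} = - \frac{284242}{-228039} = \left(-284242\right) \left(- \frac{1}{228039}\right) = \frac{40606}{32577}$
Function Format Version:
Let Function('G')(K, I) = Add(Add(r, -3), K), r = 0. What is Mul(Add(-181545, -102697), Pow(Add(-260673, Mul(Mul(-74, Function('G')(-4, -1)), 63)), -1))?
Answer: Rational(40606, 32577) ≈ 1.2465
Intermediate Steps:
Function('G')(K, I) = Add(-3, K) (Function('G')(K, I) = Add(Add(0, -3), K) = Add(-3, K))
Mul(Add(-181545, -102697), Pow(Add(-260673, Mul(Mul(-74, Function('G')(-4, -1)), 63)), -1)) = Mul(Add(-181545, -102697), Pow(Add(-260673, Mul(Mul(-74, Add(-3, -4)), 63)), -1)) = Mul(-284242, Pow(Add(-260673, Mul(Mul(-74, -7), 63)), -1)) = Mul(-284242, Pow(Add(-260673, Mul(518, 63)), -1)) = Mul(-284242, Pow(Add(-260673, 32634), -1)) = Mul(-284242, Pow(-228039, -1)) = Mul(-284242, Rational(-1, 228039)) = Rational(40606, 32577)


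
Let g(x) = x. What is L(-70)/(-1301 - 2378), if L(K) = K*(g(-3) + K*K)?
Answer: 342790/3679 ≈ 93.175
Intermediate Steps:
L(K) = K*(-3 + K²) (L(K) = K*(-3 + K*K) = K*(-3 + K²))
L(-70)/(-1301 - 2378) = (-70*(-3 + (-70)²))/(-1301 - 2378) = -70*(-3 + 4900)/(-3679) = -70*4897*(-1/3679) = -342790*(-1/3679) = 342790/3679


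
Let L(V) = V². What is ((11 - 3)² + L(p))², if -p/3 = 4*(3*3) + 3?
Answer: 189145009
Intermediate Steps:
p = -117 (p = -3*(4*(3*3) + 3) = -3*(4*9 + 3) = -3*(36 + 3) = -3*39 = -117)
((11 - 3)² + L(p))² = ((11 - 3)² + (-117)²)² = (8² + 13689)² = (64 + 13689)² = 13753² = 189145009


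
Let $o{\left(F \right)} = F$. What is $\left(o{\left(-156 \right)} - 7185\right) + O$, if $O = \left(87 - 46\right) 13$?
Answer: $-6808$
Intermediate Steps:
$O = 533$ ($O = 41 \cdot 13 = 533$)
$\left(o{\left(-156 \right)} - 7185\right) + O = \left(-156 - 7185\right) + 533 = -7341 + 533 = -6808$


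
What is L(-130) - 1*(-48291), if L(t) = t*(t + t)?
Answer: 82091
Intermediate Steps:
L(t) = 2*t² (L(t) = t*(2*t) = 2*t²)
L(-130) - 1*(-48291) = 2*(-130)² - 1*(-48291) = 2*16900 + 48291 = 33800 + 48291 = 82091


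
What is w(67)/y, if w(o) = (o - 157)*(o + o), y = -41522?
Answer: 6030/20761 ≈ 0.29045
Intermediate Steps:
w(o) = 2*o*(-157 + o) (w(o) = (-157 + o)*(2*o) = 2*o*(-157 + o))
w(67)/y = (2*67*(-157 + 67))/(-41522) = (2*67*(-90))*(-1/41522) = -12060*(-1/41522) = 6030/20761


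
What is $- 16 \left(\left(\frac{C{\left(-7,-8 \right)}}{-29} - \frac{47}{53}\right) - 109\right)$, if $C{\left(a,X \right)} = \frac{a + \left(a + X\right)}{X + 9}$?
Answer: $\frac{2683680}{1537} \approx 1746.1$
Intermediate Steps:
$C{\left(a,X \right)} = \frac{X + 2 a}{9 + X}$ ($C{\left(a,X \right)} = \frac{a + \left(X + a\right)}{9 + X} = \frac{X + 2 a}{9 + X}$)
$- 16 \left(\left(\frac{C{\left(-7,-8 \right)}}{-29} - \frac{47}{53}\right) - 109\right) = - 16 \left(\left(\frac{\frac{1}{9 - 8} \left(-8 + 2 \left(-7\right)\right)}{-29} - \frac{47}{53}\right) - 109\right) = - 16 \left(\left(\frac{-8 - 14}{1} \left(- \frac{1}{29}\right) - \frac{47}{53}\right) - 109\right) = - 16 \left(\left(1 \left(-22\right) \left(- \frac{1}{29}\right) - \frac{47}{53}\right) - 109\right) = - 16 \left(\left(\left(-22\right) \left(- \frac{1}{29}\right) - \frac{47}{53}\right) - 109\right) = - 16 \left(\left(\frac{22}{29} - \frac{47}{53}\right) - 109\right) = - 16 \left(- \frac{197}{1537} - 109\right) = \left(-16\right) \left(- \frac{167730}{1537}\right) = \frac{2683680}{1537}$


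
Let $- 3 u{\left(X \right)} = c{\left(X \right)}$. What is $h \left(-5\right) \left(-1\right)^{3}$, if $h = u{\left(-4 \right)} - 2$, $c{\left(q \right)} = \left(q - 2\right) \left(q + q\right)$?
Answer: $-90$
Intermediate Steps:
$c{\left(q \right)} = 2 q \left(-2 + q\right)$ ($c{\left(q \right)} = \left(-2 + q\right) 2 q = 2 q \left(-2 + q\right)$)
$u{\left(X \right)} = - \frac{2 X \left(-2 + X\right)}{3}$
$h = -18$ ($h = \frac{2}{3} \left(-4\right) \left(2 - -4\right) - 2 = \frac{2}{3} \left(-4\right) \left(2 + 4\right) - 2 = \frac{2}{3} \left(-4\right) 6 - 2 = -16 - 2 = -18$)
$h \left(-5\right) \left(-1\right)^{3} = \left(-18\right) \left(-5\right) \left(-1\right)^{3} = 90 \left(-1\right) = -90$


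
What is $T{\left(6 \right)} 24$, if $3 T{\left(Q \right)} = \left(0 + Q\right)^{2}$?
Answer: $288$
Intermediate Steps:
$T{\left(Q \right)} = \frac{Q^{2}}{3}$ ($T{\left(Q \right)} = \frac{\left(0 + Q\right)^{2}}{3} = \frac{Q^{2}}{3}$)
$T{\left(6 \right)} 24 = \frac{6^{2}}{3} \cdot 24 = \frac{1}{3} \cdot 36 \cdot 24 = 12 \cdot 24 = 288$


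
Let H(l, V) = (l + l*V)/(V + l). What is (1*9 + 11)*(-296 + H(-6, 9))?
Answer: -6320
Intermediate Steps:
H(l, V) = (l + V*l)/(V + l)
(1*9 + 11)*(-296 + H(-6, 9)) = (1*9 + 11)*(-296 - 6*(1 + 9)/(9 - 6)) = (9 + 11)*(-296 - 6*10/3) = 20*(-296 - 6*⅓*10) = 20*(-296 - 20) = 20*(-316) = -6320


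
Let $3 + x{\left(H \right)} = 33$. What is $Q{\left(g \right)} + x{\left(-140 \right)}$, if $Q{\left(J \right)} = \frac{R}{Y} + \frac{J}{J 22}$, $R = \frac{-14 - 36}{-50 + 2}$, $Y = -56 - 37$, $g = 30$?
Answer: $\frac{737401}{24552} \approx 30.034$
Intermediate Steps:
$x{\left(H \right)} = 30$ ($x{\left(H \right)} = -3 + 33 = 30$)
$Y = -93$
$R = \frac{25}{24}$ ($R = - \frac{50}{-48} = \left(-50\right) \left(- \frac{1}{48}\right) = \frac{25}{24} \approx 1.0417$)
$Q{\left(J \right)} = \frac{841}{24552}$ ($Q{\left(J \right)} = \frac{25}{24 \left(-93\right)} + \frac{J}{J 22} = \frac{25}{24} \left(- \frac{1}{93}\right) + \frac{J}{22 J} = - \frac{25}{2232} + J \frac{1}{22 J} = - \frac{25}{2232} + \frac{1}{22} = \frac{841}{24552}$)
$Q{\left(g \right)} + x{\left(-140 \right)} = \frac{841}{24552} + 30 = \frac{737401}{24552}$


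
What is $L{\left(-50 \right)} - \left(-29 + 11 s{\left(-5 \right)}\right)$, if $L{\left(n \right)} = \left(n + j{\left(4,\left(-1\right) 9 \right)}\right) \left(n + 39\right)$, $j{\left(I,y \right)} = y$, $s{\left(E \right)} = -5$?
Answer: $733$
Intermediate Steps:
$L{\left(n \right)} = \left(-9 + n\right) \left(39 + n\right)$ ($L{\left(n \right)} = \left(n - 9\right) \left(n + 39\right) = \left(n - 9\right) \left(39 + n\right) = \left(-9 + n\right) \left(39 + n\right)$)
$L{\left(-50 \right)} - \left(-29 + 11 s{\left(-5 \right)}\right) = \left(-351 + \left(-50\right)^{2} + 30 \left(-50\right)\right) + \left(29 - -55\right) = \left(-351 + 2500 - 1500\right) + \left(29 + 55\right) = 649 + 84 = 733$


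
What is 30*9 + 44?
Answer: 314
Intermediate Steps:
30*9 + 44 = 270 + 44 = 314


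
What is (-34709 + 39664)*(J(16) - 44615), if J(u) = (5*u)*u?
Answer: -214724925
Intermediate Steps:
J(u) = 5*u²
(-34709 + 39664)*(J(16) - 44615) = (-34709 + 39664)*(5*16² - 44615) = 4955*(5*256 - 44615) = 4955*(1280 - 44615) = 4955*(-43335) = -214724925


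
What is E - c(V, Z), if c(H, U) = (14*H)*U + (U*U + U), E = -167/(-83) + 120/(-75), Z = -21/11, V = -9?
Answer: -12145449/50215 ≈ -241.87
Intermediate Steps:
Z = -21/11 (Z = -21*1/11 = -21/11 ≈ -1.9091)
E = 171/415 (E = -167*(-1/83) + 120*(-1/75) = 167/83 - 8/5 = 171/415 ≈ 0.41205)
c(H, U) = U + U² + 14*H*U (c(H, U) = 14*H*U + (U² + U) = 14*H*U + (U + U²) = U + U² + 14*H*U)
E - c(V, Z) = 171/415 - (-21)*(1 - 21/11 + 14*(-9))/11 = 171/415 - (-21)*(1 - 21/11 - 126)/11 = 171/415 - (-21)*(-1396)/(11*11) = 171/415 - 1*29316/121 = 171/415 - 29316/121 = -12145449/50215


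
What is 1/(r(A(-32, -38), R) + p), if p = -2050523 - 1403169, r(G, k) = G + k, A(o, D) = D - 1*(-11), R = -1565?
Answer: -1/3455284 ≈ -2.8941e-7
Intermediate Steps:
A(o, D) = 11 + D (A(o, D) = D + 11 = 11 + D)
p = -3453692
1/(r(A(-32, -38), R) + p) = 1/(((11 - 38) - 1565) - 3453692) = 1/((-27 - 1565) - 3453692) = 1/(-1592 - 3453692) = 1/(-3455284) = -1/3455284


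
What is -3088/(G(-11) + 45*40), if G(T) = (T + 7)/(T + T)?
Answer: -16984/9901 ≈ -1.7154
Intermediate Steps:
G(T) = (7 + T)/(2*T) (G(T) = (7 + T)/((2*T)) = (7 + T)*(1/(2*T)) = (7 + T)/(2*T))
-3088/(G(-11) + 45*40) = -3088/((1/2)*(7 - 11)/(-11) + 45*40) = -3088/((1/2)*(-1/11)*(-4) + 1800) = -3088/(2/11 + 1800) = -3088/19802/11 = -3088*11/19802 = -16984/9901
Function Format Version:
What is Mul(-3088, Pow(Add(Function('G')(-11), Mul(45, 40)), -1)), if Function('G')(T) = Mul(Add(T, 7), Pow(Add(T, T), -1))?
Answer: Rational(-16984, 9901) ≈ -1.7154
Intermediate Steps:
Function('G')(T) = Mul(Rational(1, 2), Pow(T, -1), Add(7, T)) (Function('G')(T) = Mul(Add(7, T), Pow(Mul(2, T), -1)) = Mul(Add(7, T), Mul(Rational(1, 2), Pow(T, -1))) = Mul(Rational(1, 2), Pow(T, -1), Add(7, T)))
Mul(-3088, Pow(Add(Function('G')(-11), Mul(45, 40)), -1)) = Mul(-3088, Pow(Add(Mul(Rational(1, 2), Pow(-11, -1), Add(7, -11)), Mul(45, 40)), -1)) = Mul(-3088, Pow(Add(Mul(Rational(1, 2), Rational(-1, 11), -4), 1800), -1)) = Mul(-3088, Pow(Add(Rational(2, 11), 1800), -1)) = Mul(-3088, Pow(Rational(19802, 11), -1)) = Mul(-3088, Rational(11, 19802)) = Rational(-16984, 9901)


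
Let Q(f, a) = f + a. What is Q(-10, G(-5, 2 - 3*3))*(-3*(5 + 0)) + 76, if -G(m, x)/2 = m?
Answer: 76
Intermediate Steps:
G(m, x) = -2*m
Q(f, a) = a + f
Q(-10, G(-5, 2 - 3*3))*(-3*(5 + 0)) + 76 = (-2*(-5) - 10)*(-3*(5 + 0)) + 76 = (10 - 10)*(-3*5) + 76 = 0*(-15) + 76 = 0 + 76 = 76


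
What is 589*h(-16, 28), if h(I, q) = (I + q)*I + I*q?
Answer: -376960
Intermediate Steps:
h(I, q) = I*q + I*(I + q) (h(I, q) = I*(I + q) + I*q = I*q + I*(I + q))
589*h(-16, 28) = 589*(-16*(-16 + 2*28)) = 589*(-16*(-16 + 56)) = 589*(-16*40) = 589*(-640) = -376960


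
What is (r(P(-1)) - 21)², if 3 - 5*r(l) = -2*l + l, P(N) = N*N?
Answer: 10201/25 ≈ 408.04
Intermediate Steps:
P(N) = N²
r(l) = ⅗ + l/5 (r(l) = ⅗ - (-2*l + l)/5 = ⅗ - (-1)*l/5 = ⅗ + l/5)
(r(P(-1)) - 21)² = ((⅗ + (⅕)*(-1)²) - 21)² = ((⅗ + (⅕)*1) - 21)² = ((⅗ + ⅕) - 21)² = (⅘ - 21)² = (-101/5)² = 10201/25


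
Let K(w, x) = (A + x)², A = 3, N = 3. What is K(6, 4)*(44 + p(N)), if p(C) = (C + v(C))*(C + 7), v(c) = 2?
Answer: 4606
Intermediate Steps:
K(w, x) = (3 + x)²
p(C) = (2 + C)*(7 + C) (p(C) = (C + 2)*(C + 7) = (2 + C)*(7 + C))
K(6, 4)*(44 + p(N)) = (3 + 4)²*(44 + (14 + 3² + 9*3)) = 7²*(44 + (14 + 9 + 27)) = 49*(44 + 50) = 49*94 = 4606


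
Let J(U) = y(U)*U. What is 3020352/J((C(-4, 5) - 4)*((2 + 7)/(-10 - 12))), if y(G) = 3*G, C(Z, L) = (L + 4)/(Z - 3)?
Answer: 23876889344/110889 ≈ 2.1532e+5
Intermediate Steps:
C(Z, L) = (4 + L)/(-3 + Z)
J(U) = 3*U² (J(U) = (3*U)*U = 3*U²)
3020352/J((C(-4, 5) - 4)*((2 + 7)/(-10 - 12))) = 3020352/((3*(((4 + 5)/(-3 - 4) - 4)*((2 + 7)/(-10 - 12)))²)) = 3020352/((3*((9/(-7) - 4)*(9/(-22)))²)) = 3020352/((3*((-⅐*9 - 4)*(9*(-1/22)))²)) = 3020352/((3*((-9/7 - 4)*(-9/22))²)) = 3020352/((3*(-37/7*(-9/22))²)) = 3020352/((3*(333/154)²)) = 3020352/((3*(110889/23716))) = 3020352/(332667/23716) = 3020352*(23716/332667) = 23876889344/110889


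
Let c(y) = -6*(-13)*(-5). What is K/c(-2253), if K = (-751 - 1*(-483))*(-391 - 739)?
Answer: -30284/39 ≈ -776.51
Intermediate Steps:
c(y) = -390 (c(y) = 78*(-5) = -390)
K = 302840 (K = (-751 + 483)*(-1130) = -268*(-1130) = 302840)
K/c(-2253) = 302840/(-390) = 302840*(-1/390) = -30284/39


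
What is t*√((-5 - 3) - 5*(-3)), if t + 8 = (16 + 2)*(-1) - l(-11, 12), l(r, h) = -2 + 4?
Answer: -28*√7 ≈ -74.081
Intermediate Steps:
l(r, h) = 2
t = -28 (t = -8 + ((16 + 2)*(-1) - 1*2) = -8 + (18*(-1) - 2) = -8 + (-18 - 2) = -8 - 20 = -28)
t*√((-5 - 3) - 5*(-3)) = -28*√((-5 - 3) - 5*(-3)) = -28*√(-8 + 15) = -28*√7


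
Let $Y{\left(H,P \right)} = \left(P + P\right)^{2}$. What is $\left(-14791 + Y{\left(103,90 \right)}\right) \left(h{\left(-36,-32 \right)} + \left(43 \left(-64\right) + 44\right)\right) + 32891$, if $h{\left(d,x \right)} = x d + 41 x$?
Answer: $-50469721$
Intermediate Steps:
$Y{\left(H,P \right)} = 4 P^{2}$ ($Y{\left(H,P \right)} = \left(2 P\right)^{2} = 4 P^{2}$)
$h{\left(d,x \right)} = 41 x + d x$ ($h{\left(d,x \right)} = d x + 41 x = 41 x + d x$)
$\left(-14791 + Y{\left(103,90 \right)}\right) \left(h{\left(-36,-32 \right)} + \left(43 \left(-64\right) + 44\right)\right) + 32891 = \left(-14791 + 4 \cdot 90^{2}\right) \left(- 32 \left(41 - 36\right) + \left(43 \left(-64\right) + 44\right)\right) + 32891 = \left(-14791 + 4 \cdot 8100\right) \left(\left(-32\right) 5 + \left(-2752 + 44\right)\right) + 32891 = \left(-14791 + 32400\right) \left(-160 - 2708\right) + 32891 = 17609 \left(-2868\right) + 32891 = -50502612 + 32891 = -50469721$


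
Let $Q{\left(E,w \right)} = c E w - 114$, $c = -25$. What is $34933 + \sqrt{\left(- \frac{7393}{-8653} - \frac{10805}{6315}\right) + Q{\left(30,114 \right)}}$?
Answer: $34933 + \frac{14 i \sqrt{52171481672595930}}{10928739} \approx 34933.0 + 292.6 i$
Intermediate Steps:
$Q{\left(E,w \right)} = -114 - 25 E w$ ($Q{\left(E,w \right)} = - 25 E w - 114 = -114 - 25 E w$)
$34933 + \sqrt{\left(- \frac{7393}{-8653} - \frac{10805}{6315}\right) + Q{\left(30,114 \right)}} = 34933 + \sqrt{\left(- \frac{7393}{-8653} - \frac{10805}{6315}\right) - \left(114 + 750 \cdot 114\right)} = 34933 + \sqrt{\left(\left(-7393\right) \left(- \frac{1}{8653}\right) - \frac{2161}{1263}\right) - 85614} = 34933 + \sqrt{\left(\frac{7393}{8653} - \frac{2161}{1263}\right) - 85614} = 34933 + \sqrt{- \frac{9361774}{10928739} - 85614} = 34933 + \sqrt{- \frac{935662422520}{10928739}} = 34933 + \frac{14 i \sqrt{52171481672595930}}{10928739}$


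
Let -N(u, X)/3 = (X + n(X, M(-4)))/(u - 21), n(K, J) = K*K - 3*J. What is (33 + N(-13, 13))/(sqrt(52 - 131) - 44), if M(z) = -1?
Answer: -2838/2635 - 129*I*sqrt(79)/5270 ≈ -1.077 - 0.21757*I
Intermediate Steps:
n(K, J) = K**2 - 3*J
N(u, X) = -3*(3 + X + X**2)/(-21 + u) (N(u, X) = -3*(X + (X**2 - 3*(-1)))/(u - 21) = -3*(X + (X**2 + 3))/(-21 + u) = -3*(X + (3 + X**2))/(-21 + u) = -3*(3 + X + X**2)/(-21 + u))
(33 + N(-13, 13))/(sqrt(52 - 131) - 44) = (33 + 3*(-3 - 1*13 - 1*13**2)/(-21 - 13))/(sqrt(52 - 131) - 44) = (33 + 3*(-3 - 13 - 1*169)/(-34))/(sqrt(-79) - 44) = (33 + 3*(-1/34)*(-3 - 13 - 169))/(I*sqrt(79) - 44) = (33 + 3*(-1/34)*(-185))/(-44 + I*sqrt(79)) = (33 + 555/34)/(-44 + I*sqrt(79)) = 1677/(34*(-44 + I*sqrt(79)))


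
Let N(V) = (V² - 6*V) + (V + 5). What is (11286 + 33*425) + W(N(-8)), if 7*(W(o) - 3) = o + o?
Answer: 177416/7 ≈ 25345.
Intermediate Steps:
N(V) = 5 + V² - 5*V (N(V) = (V² - 6*V) + (5 + V) = 5 + V² - 5*V)
W(o) = 3 + 2*o/7 (W(o) = 3 + (o + o)/7 = 3 + (2*o)/7 = 3 + 2*o/7)
(11286 + 33*425) + W(N(-8)) = (11286 + 33*425) + (3 + 2*(5 + (-8)² - 5*(-8))/7) = (11286 + 14025) + (3 + 2*(5 + 64 + 40)/7) = 25311 + (3 + (2/7)*109) = 25311 + (3 + 218/7) = 25311 + 239/7 = 177416/7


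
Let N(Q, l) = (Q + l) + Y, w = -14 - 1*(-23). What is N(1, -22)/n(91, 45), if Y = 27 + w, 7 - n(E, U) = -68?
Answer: ⅕ ≈ 0.20000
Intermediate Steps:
w = 9 (w = -14 + 23 = 9)
n(E, U) = 75 (n(E, U) = 7 - 1*(-68) = 7 + 68 = 75)
Y = 36 (Y = 27 + 9 = 36)
N(Q, l) = 36 + Q + l (N(Q, l) = (Q + l) + 36 = 36 + Q + l)
N(1, -22)/n(91, 45) = (36 + 1 - 22)/75 = 15*(1/75) = ⅕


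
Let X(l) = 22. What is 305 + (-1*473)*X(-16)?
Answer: -10101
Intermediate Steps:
305 + (-1*473)*X(-16) = 305 - 1*473*22 = 305 - 473*22 = 305 - 10406 = -10101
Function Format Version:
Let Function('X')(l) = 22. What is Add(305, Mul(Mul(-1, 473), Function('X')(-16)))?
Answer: -10101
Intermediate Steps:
Add(305, Mul(Mul(-1, 473), Function('X')(-16))) = Add(305, Mul(Mul(-1, 473), 22)) = Add(305, Mul(-473, 22)) = Add(305, -10406) = -10101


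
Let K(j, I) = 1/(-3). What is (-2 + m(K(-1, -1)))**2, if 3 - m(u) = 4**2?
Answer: 225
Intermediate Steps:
K(j, I) = -1/3
m(u) = -13 (m(u) = 3 - 1*4**2 = 3 - 1*16 = 3 - 16 = -13)
(-2 + m(K(-1, -1)))**2 = (-2 - 13)**2 = (-15)**2 = 225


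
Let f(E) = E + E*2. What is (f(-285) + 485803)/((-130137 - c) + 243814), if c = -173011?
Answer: 121237/71672 ≈ 1.6916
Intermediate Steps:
f(E) = 3*E (f(E) = E + 2*E = 3*E)
(f(-285) + 485803)/((-130137 - c) + 243814) = (3*(-285) + 485803)/((-130137 - 1*(-173011)) + 243814) = (-855 + 485803)/((-130137 + 173011) + 243814) = 484948/(42874 + 243814) = 484948/286688 = 484948*(1/286688) = 121237/71672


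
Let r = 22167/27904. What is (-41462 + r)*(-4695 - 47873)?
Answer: 7602209903651/3488 ≈ 2.1795e+9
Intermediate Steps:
r = 22167/27904 (r = 22167*(1/27904) = 22167/27904 ≈ 0.79440)
(-41462 + r)*(-4695 - 47873) = (-41462 + 22167/27904)*(-4695 - 47873) = -1156933481/27904*(-52568) = 7602209903651/3488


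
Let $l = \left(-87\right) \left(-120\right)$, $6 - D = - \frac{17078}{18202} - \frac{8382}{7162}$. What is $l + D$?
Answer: $\frac{340510974176}{32590681} \approx 10448.0$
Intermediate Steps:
$D = \frac{264264536}{32590681}$ ($D = 6 - \left(- \frac{17078}{18202} - \frac{8382}{7162}\right) = 6 - \left(\left(-17078\right) \frac{1}{18202} - \frac{4191}{3581}\right) = 6 - \left(- \frac{8539}{9101} - \frac{4191}{3581}\right) = 6 - - \frac{68720450}{32590681} = 6 + \frac{68720450}{32590681} = \frac{264264536}{32590681} \approx 8.1086$)
$l = 10440$
$l + D = 10440 + \frac{264264536}{32590681} = \frac{340510974176}{32590681}$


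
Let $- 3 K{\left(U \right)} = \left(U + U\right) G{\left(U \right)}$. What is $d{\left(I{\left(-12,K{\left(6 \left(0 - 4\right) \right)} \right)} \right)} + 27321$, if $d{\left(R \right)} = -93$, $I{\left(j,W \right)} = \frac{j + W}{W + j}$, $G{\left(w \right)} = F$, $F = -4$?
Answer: $27228$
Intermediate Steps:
$G{\left(w \right)} = -4$
$K{\left(U \right)} = \frac{8 U}{3}$ ($K{\left(U \right)} = - \frac{\left(U + U\right) \left(-4\right)}{3} = - \frac{2 U \left(-4\right)}{3} = - \frac{\left(-8\right) U}{3} = \frac{8 U}{3}$)
$I{\left(j,W \right)} = 1$ ($I{\left(j,W \right)} = \frac{W + j}{W + j} = 1$)
$d{\left(I{\left(-12,K{\left(6 \left(0 - 4\right) \right)} \right)} \right)} + 27321 = -93 + 27321 = 27228$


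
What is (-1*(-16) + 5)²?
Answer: 441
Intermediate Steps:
(-1*(-16) + 5)² = (16 + 5)² = 21² = 441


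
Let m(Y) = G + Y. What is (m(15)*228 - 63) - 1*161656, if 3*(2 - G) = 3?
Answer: -158071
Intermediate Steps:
G = 1 (G = 2 - 1/3*3 = 2 - 1 = 1)
m(Y) = 1 + Y
(m(15)*228 - 63) - 1*161656 = ((1 + 15)*228 - 63) - 1*161656 = (16*228 - 63) - 161656 = (3648 - 63) - 161656 = 3585 - 161656 = -158071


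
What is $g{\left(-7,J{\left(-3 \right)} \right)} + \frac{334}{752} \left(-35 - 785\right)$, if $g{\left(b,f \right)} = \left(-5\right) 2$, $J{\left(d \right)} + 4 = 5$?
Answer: $- \frac{35175}{94} \approx -374.2$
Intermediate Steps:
$J{\left(d \right)} = 1$ ($J{\left(d \right)} = -4 + 5 = 1$)
$g{\left(b,f \right)} = -10$
$g{\left(-7,J{\left(-3 \right)} \right)} + \frac{334}{752} \left(-35 - 785\right) = -10 + \frac{334}{752} \left(-35 - 785\right) = -10 + 334 \cdot \frac{1}{752} \left(-820\right) = -10 + \frac{167}{376} \left(-820\right) = -10 - \frac{34235}{94} = - \frac{35175}{94}$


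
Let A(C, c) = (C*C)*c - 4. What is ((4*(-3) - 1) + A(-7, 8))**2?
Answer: 140625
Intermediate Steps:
A(C, c) = -4 + c*C**2 (A(C, c) = C**2*c - 4 = c*C**2 - 4 = -4 + c*C**2)
((4*(-3) - 1) + A(-7, 8))**2 = ((4*(-3) - 1) + (-4 + 8*(-7)**2))**2 = ((-12 - 1) + (-4 + 8*49))**2 = (-13 + (-4 + 392))**2 = (-13 + 388)**2 = 375**2 = 140625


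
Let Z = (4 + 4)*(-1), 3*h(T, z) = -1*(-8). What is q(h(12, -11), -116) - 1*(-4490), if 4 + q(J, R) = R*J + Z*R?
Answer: 15314/3 ≈ 5104.7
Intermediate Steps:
h(T, z) = 8/3 (h(T, z) = (-1*(-8))/3 = (⅓)*8 = 8/3)
Z = -8 (Z = 8*(-1) = -8)
q(J, R) = -4 - 8*R + J*R (q(J, R) = -4 + (R*J - 8*R) = -4 + (J*R - 8*R) = -4 + (-8*R + J*R) = -4 - 8*R + J*R)
q(h(12, -11), -116) - 1*(-4490) = (-4 - 8*(-116) + (8/3)*(-116)) - 1*(-4490) = (-4 + 928 - 928/3) + 4490 = 1844/3 + 4490 = 15314/3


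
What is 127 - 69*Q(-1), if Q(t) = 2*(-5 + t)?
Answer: 955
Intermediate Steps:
Q(t) = -10 + 2*t
127 - 69*Q(-1) = 127 - 69*(-10 + 2*(-1)) = 127 - 69*(-10 - 2) = 127 - 69*(-12) = 127 + 828 = 955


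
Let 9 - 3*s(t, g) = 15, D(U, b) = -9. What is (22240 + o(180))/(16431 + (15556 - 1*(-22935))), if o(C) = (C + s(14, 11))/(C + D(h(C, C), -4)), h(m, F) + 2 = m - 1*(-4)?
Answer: 1901609/4695831 ≈ 0.40496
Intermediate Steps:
h(m, F) = 2 + m (h(m, F) = -2 + (m - 1*(-4)) = -2 + (m + 4) = -2 + (4 + m) = 2 + m)
s(t, g) = -2 (s(t, g) = 3 - ⅓*15 = 3 - 5 = -2)
o(C) = (-2 + C)/(-9 + C) (o(C) = (C - 2)/(C - 9) = (-2 + C)/(-9 + C))
(22240 + o(180))/(16431 + (15556 - 1*(-22935))) = (22240 + (-2 + 180)/(-9 + 180))/(16431 + (15556 - 1*(-22935))) = (22240 + 178/171)/(16431 + (15556 + 22935)) = (22240 + (1/171)*178)/(16431 + 38491) = (22240 + 178/171)/54922 = (3803218/171)*(1/54922) = 1901609/4695831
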